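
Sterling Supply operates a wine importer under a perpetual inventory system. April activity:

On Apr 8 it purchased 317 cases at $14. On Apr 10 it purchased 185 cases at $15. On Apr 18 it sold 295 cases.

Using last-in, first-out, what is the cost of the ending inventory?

Ending inventory = $2,898

Apr 18, 295 sold [LIFO — newest first]: 185 @ $15 + 110 @ $14 = $4,315
Ending inventory: 207 @ $14 = $2,898
Check: goods available $7,213 = COGS $4,315 + ending $2,898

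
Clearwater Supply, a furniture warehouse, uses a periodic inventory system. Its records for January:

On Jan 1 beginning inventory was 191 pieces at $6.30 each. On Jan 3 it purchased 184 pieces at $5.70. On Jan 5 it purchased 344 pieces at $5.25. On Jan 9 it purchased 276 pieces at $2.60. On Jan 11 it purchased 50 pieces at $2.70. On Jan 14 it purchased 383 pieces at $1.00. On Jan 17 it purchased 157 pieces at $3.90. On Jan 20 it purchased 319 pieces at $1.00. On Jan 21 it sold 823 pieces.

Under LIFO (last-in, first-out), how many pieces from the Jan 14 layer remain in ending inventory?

Jan 21, 823 sold [LIFO — newest first]: 319 @ $1.00 + 157 @ $3.90 + 347 @ $1.00 = $1,278.30
Ending inventory: 191 @ $6.30 + 184 @ $5.70 + 344 @ $5.25 + 276 @ $2.60 + 50 @ $2.70 + 36 @ $1.00 = $4,946.70
Check: goods available $6,225.00 = COGS $1,278.30 + ending $4,946.70

36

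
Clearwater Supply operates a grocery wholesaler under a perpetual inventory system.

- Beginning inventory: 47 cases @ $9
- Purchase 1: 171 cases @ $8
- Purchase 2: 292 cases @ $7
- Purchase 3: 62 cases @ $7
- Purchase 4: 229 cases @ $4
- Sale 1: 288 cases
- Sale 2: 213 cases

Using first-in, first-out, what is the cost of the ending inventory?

Ending inventory = $1,413

Sale 1 (288) [FIFO — oldest first]: 47 @ $9 + 171 @ $8 + 70 @ $7 = $2,281
Sale 2 (213) [FIFO — oldest first]: 213 @ $7 = $1,491
Total COGS = $2,281 + $1,491 = $3,772
Ending inventory: 9 @ $7 + 62 @ $7 + 229 @ $4 = $1,413
Check: goods available $5,185 = COGS $3,772 + ending $1,413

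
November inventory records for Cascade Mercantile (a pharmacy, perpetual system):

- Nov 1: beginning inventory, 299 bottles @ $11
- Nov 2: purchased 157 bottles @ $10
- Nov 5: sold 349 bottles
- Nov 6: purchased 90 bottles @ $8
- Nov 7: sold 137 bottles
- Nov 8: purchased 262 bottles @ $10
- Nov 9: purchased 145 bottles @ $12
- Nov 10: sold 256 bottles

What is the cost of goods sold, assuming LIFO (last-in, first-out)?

Nov 5, 349 sold [LIFO — newest first]: 157 @ $10 + 192 @ $11 = $3,682
Nov 7, 137 sold [LIFO — newest first]: 90 @ $8 + 47 @ $11 = $1,237
Nov 10, 256 sold [LIFO — newest first]: 145 @ $12 + 111 @ $10 = $2,850
Total COGS = $3,682 + $1,237 + $2,850 = $7,769
Ending inventory: 60 @ $11 + 151 @ $10 = $2,170

COGS = $7,769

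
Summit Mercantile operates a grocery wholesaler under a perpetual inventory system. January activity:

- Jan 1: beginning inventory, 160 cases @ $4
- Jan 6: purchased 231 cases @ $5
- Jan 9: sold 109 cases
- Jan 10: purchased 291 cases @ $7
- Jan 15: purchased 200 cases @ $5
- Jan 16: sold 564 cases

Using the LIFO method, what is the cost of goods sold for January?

Jan 9, 109 sold [LIFO — newest first]: 109 @ $5 = $545
Jan 16, 564 sold [LIFO — newest first]: 200 @ $5 + 291 @ $7 + 73 @ $5 = $3,402
Total COGS = $545 + $3,402 = $3,947
Ending inventory: 160 @ $4 + 49 @ $5 = $885

COGS = $3,947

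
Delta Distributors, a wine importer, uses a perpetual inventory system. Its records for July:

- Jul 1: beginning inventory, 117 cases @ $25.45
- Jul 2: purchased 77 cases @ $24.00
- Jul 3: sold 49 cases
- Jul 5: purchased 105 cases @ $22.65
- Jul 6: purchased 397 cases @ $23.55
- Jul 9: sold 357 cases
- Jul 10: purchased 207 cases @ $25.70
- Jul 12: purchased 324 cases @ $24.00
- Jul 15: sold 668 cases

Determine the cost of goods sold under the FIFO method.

Jul 3, 49 sold [FIFO — oldest first]: 49 @ $25.45 = $1,247.05
Jul 9, 357 sold [FIFO — oldest first]: 68 @ $25.45 + 77 @ $24.00 + 105 @ $22.65 + 107 @ $23.55 = $8,476.70
Jul 15, 668 sold [FIFO — oldest first]: 290 @ $23.55 + 207 @ $25.70 + 171 @ $24.00 = $16,253.40
Total COGS = $1,247.05 + $8,476.70 + $16,253.40 = $25,977.15
Ending inventory: 153 @ $24.00 = $3,672.00
Check: goods available $29,649.15 = COGS $25,977.15 + ending $3,672.00

COGS = $25,977.15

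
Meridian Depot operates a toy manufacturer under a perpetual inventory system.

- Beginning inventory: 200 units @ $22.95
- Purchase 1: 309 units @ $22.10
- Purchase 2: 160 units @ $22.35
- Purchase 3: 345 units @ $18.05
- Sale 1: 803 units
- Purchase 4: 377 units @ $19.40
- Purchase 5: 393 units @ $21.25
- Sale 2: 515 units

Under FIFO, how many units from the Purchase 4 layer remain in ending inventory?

73

Sale 1 (803) [FIFO — oldest first]: 200 @ $22.95 + 309 @ $22.10 + 160 @ $22.35 + 134 @ $18.05 = $17,413.60
Sale 2 (515) [FIFO — oldest first]: 211 @ $18.05 + 304 @ $19.40 = $9,706.15
Total COGS = $17,413.60 + $9,706.15 = $27,119.75
Ending inventory: 73 @ $19.40 + 393 @ $21.25 = $9,767.45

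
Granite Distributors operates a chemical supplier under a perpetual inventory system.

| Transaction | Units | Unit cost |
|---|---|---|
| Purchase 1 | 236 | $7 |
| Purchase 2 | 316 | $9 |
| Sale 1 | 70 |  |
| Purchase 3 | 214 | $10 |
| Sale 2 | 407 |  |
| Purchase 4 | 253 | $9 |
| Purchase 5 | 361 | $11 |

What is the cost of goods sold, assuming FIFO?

Sale 1 (70) [FIFO — oldest first]: 70 @ $7 = $490
Sale 2 (407) [FIFO — oldest first]: 166 @ $7 + 241 @ $9 = $3,331
Total COGS = $490 + $3,331 = $3,821
Ending inventory: 75 @ $9 + 214 @ $10 + 253 @ $9 + 361 @ $11 = $9,063
Check: goods available $12,884 = COGS $3,821 + ending $9,063

COGS = $3,821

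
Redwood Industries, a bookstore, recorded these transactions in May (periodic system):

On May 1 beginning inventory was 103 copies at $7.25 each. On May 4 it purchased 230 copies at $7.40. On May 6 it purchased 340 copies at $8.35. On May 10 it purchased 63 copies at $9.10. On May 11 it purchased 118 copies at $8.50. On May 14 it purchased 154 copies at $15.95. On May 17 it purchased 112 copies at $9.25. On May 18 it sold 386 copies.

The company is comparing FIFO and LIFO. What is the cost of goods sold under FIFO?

FIFO COGS: 103 @ $7.25 + 230 @ $7.40 + 53 @ $8.35 = $2,891.30
LIFO COGS: 112 @ $9.25 + 154 @ $15.95 + 118 @ $8.50 + 2 @ $9.10 = $4,513.50

COGS = $2,891.30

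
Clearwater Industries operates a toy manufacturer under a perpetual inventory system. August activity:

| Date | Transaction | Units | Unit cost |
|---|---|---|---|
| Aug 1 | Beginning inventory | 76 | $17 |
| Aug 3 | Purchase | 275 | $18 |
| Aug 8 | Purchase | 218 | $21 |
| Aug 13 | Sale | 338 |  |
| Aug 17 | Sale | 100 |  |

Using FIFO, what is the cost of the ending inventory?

Aug 13, 338 sold [FIFO — oldest first]: 76 @ $17 + 262 @ $18 = $6,008
Aug 17, 100 sold [FIFO — oldest first]: 13 @ $18 + 87 @ $21 = $2,061
Total COGS = $6,008 + $2,061 = $8,069
Ending inventory: 131 @ $21 = $2,751
Check: goods available $10,820 = COGS $8,069 + ending $2,751

Ending inventory = $2,751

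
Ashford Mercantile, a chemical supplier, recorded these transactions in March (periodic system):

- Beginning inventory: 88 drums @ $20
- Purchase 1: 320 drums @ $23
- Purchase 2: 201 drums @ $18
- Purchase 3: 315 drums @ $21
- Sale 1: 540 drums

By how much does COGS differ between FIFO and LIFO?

FIFO COGS: 88 @ $20 + 320 @ $23 + 132 @ $18 = $11,496
LIFO COGS: 315 @ $21 + 201 @ $18 + 24 @ $23 = $10,785
Difference = |$11,496 − $10,785| = $711

$711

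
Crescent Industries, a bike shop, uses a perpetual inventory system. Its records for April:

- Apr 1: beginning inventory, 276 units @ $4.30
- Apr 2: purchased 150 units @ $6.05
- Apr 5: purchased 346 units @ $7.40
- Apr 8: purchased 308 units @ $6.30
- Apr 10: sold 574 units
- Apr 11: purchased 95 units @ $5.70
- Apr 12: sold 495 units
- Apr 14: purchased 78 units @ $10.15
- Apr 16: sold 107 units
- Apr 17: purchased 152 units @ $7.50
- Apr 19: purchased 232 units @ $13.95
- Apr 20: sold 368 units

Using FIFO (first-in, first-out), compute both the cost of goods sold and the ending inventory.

Apr 10, 574 sold [FIFO — oldest first]: 276 @ $4.30 + 150 @ $6.05 + 148 @ $7.40 = $3,189.50
Apr 12, 495 sold [FIFO — oldest first]: 198 @ $7.40 + 297 @ $6.30 = $3,336.30
Apr 16, 107 sold [FIFO — oldest first]: 11 @ $6.30 + 95 @ $5.70 + 1 @ $10.15 = $620.95
Apr 20, 368 sold [FIFO — oldest first]: 77 @ $10.15 + 152 @ $7.50 + 139 @ $13.95 = $3,860.60
Total COGS = $3,189.50 + $3,336.30 + $620.95 + $3,860.60 = $11,007.35
Ending inventory: 93 @ $13.95 = $1,297.35
Check: goods available $12,304.70 = COGS $11,007.35 + ending $1,297.35

COGS = $11,007.35; ending inventory = $1,297.35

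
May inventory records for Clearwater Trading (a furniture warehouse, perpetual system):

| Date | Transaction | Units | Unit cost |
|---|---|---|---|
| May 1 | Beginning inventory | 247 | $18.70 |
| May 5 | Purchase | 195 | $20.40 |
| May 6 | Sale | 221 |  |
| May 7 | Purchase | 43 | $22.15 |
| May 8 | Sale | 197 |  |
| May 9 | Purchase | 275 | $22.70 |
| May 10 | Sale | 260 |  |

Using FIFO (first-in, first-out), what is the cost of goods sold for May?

COGS = $13,930.45

May 6, 221 sold [FIFO — oldest first]: 221 @ $18.70 = $4,132.70
May 8, 197 sold [FIFO — oldest first]: 26 @ $18.70 + 171 @ $20.40 = $3,974.60
May 10, 260 sold [FIFO — oldest first]: 24 @ $20.40 + 43 @ $22.15 + 193 @ $22.70 = $5,823.15
Total COGS = $4,132.70 + $3,974.60 + $5,823.15 = $13,930.45
Ending inventory: 82 @ $22.70 = $1,861.40
Check: goods available $15,791.85 = COGS $13,930.45 + ending $1,861.40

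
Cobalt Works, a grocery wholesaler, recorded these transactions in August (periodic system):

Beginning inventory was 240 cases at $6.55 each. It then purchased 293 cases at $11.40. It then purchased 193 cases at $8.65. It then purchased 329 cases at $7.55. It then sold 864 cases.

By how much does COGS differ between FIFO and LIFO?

FIFO COGS: 240 @ $6.55 + 293 @ $11.40 + 193 @ $8.65 + 138 @ $7.55 = $7,623.55
LIFO COGS: 329 @ $7.55 + 193 @ $8.65 + 293 @ $11.40 + 49 @ $6.55 = $7,814.55
Difference = |$7,623.55 − $7,814.55| = $191.00

$191.00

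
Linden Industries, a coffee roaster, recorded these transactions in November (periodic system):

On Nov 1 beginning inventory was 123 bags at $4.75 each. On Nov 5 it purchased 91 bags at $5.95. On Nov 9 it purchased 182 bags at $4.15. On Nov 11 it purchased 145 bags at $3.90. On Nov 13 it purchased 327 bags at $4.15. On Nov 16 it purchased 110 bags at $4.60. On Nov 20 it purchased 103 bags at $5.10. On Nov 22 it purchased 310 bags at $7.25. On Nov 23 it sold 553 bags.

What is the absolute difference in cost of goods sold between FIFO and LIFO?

FIFO COGS: 123 @ $4.75 + 91 @ $5.95 + 182 @ $4.15 + 145 @ $3.90 + 12 @ $4.15 = $2,496.30
LIFO COGS: 310 @ $7.25 + 103 @ $5.10 + 110 @ $4.60 + 30 @ $4.15 = $3,403.30
Difference = |$2,496.30 − $3,403.30| = $907.00

$907.00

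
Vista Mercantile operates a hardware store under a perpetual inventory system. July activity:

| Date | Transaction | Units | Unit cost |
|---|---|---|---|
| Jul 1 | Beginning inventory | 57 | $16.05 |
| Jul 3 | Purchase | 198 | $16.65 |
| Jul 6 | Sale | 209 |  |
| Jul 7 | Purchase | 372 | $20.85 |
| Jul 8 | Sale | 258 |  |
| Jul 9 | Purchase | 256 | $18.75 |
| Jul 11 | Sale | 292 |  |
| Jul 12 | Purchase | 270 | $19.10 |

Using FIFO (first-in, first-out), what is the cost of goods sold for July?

COGS = $14,442.75

Jul 6, 209 sold [FIFO — oldest first]: 57 @ $16.05 + 152 @ $16.65 = $3,445.65
Jul 8, 258 sold [FIFO — oldest first]: 46 @ $16.65 + 212 @ $20.85 = $5,186.10
Jul 11, 292 sold [FIFO — oldest first]: 160 @ $20.85 + 132 @ $18.75 = $5,811.00
Total COGS = $3,445.65 + $5,186.10 + $5,811.00 = $14,442.75
Ending inventory: 124 @ $18.75 + 270 @ $19.10 = $7,482.00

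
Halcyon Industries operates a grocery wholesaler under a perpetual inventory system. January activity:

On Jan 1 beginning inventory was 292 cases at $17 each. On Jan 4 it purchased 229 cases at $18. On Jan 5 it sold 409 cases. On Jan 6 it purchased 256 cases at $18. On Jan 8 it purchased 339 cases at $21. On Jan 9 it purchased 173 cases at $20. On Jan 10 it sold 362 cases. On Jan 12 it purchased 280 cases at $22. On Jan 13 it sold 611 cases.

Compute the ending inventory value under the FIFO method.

Jan 5, 409 sold [FIFO — oldest first]: 292 @ $17 + 117 @ $18 = $7,070
Jan 10, 362 sold [FIFO — oldest first]: 112 @ $18 + 250 @ $18 = $6,516
Jan 13, 611 sold [FIFO — oldest first]: 6 @ $18 + 339 @ $21 + 173 @ $20 + 93 @ $22 = $12,733
Total COGS = $7,070 + $6,516 + $12,733 = $26,319
Ending inventory: 187 @ $22 = $4,114

Ending inventory = $4,114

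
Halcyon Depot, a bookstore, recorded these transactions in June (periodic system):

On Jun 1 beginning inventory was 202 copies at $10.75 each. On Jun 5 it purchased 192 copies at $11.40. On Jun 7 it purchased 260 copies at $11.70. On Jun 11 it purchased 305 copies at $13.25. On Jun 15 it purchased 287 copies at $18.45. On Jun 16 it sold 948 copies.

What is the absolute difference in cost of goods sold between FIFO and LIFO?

$2,175.00

FIFO COGS: 202 @ $10.75 + 192 @ $11.40 + 260 @ $11.70 + 294 @ $13.25 = $11,297.80
LIFO COGS: 287 @ $18.45 + 305 @ $13.25 + 260 @ $11.70 + 96 @ $11.40 = $13,472.80
Difference = |$11,297.80 − $13,472.80| = $2,175.00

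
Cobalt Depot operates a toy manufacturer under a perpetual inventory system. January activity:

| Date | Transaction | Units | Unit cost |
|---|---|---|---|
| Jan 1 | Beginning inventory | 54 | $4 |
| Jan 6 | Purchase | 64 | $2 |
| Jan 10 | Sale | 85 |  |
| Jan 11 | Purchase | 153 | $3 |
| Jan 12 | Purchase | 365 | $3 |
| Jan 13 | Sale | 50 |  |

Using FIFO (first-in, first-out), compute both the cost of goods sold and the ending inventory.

Jan 10, 85 sold [FIFO — oldest first]: 54 @ $4 + 31 @ $2 = $278
Jan 13, 50 sold [FIFO — oldest first]: 33 @ $2 + 17 @ $3 = $117
Total COGS = $278 + $117 = $395
Ending inventory: 136 @ $3 + 365 @ $3 = $1,503

COGS = $395; ending inventory = $1,503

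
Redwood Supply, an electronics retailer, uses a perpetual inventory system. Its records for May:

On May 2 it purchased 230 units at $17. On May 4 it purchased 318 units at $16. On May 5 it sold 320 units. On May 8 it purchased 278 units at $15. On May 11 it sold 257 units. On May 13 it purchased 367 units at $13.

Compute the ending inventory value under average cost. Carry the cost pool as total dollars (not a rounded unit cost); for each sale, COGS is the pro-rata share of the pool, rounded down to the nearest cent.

After May 2: 230 on hand, pool $3,910.00 (≈ $17.0000 each)
After May 4: 548 on hand, pool $8,998.00 (≈ $16.4197 each)
May 5, sell 320: 320/548 × $8,998.00 → $5,254.30
After May 8: 506 on hand, pool $7,913.70 (≈ $15.6397 each)
May 11, sell 257: 257/506 × $7,913.70 → $4,019.40
After May 13: 616 on hand, pool $8,665.30 (≈ $14.0670 each)
Total COGS = $5,254.30 + $4,019.40 = $9,273.70
Ending inventory (cost pool remaining) = $8,665.30
Check: goods available $17,939.00 = COGS $9,273.70 + ending $8,665.30

Ending inventory = $8,665.30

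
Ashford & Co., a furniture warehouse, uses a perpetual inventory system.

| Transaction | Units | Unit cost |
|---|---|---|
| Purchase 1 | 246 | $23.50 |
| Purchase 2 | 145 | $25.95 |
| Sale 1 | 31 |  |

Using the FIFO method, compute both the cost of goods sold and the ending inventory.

Sale 1 (31) [FIFO — oldest first]: 31 @ $23.50 = $728.50
Ending inventory: 215 @ $23.50 + 145 @ $25.95 = $8,815.25
Check: goods available $9,543.75 = COGS $728.50 + ending $8,815.25

COGS = $728.50; ending inventory = $8,815.25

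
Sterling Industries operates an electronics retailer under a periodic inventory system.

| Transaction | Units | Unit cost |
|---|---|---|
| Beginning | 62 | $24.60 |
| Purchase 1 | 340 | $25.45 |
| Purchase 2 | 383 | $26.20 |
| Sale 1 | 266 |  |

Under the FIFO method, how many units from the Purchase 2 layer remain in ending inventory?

383

Sale 1 (266) [FIFO — oldest first]: 62 @ $24.60 + 204 @ $25.45 = $6,717.00
Ending inventory: 136 @ $25.45 + 383 @ $26.20 = $13,495.80
Check: goods available $20,212.80 = COGS $6,717.00 + ending $13,495.80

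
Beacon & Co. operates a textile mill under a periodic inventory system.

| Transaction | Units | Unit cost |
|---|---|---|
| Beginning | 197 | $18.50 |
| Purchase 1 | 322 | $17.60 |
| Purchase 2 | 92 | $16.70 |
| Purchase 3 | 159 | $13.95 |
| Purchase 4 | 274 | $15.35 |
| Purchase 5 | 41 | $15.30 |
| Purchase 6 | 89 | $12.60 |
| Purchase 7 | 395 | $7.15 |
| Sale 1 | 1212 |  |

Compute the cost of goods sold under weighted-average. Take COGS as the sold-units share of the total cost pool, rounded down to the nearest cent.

Sale 1, sell 1212: 1212/1569 × $21,845.00 → $16,874.53
Ending inventory (cost pool remaining) = $4,970.47

COGS = $16,874.53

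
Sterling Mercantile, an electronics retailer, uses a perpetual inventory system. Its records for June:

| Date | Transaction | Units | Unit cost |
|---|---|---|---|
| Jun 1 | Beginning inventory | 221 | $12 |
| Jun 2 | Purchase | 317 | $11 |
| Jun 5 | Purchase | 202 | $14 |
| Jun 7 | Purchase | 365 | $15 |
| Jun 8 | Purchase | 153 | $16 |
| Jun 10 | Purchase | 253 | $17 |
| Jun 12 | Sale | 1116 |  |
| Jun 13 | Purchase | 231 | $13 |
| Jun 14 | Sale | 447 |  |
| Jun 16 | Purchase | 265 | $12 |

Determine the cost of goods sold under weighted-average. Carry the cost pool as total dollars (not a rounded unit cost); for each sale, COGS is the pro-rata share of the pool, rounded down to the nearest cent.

COGS = $21,751.28

After Jun 1: 221 on hand, pool $2,652.00 (≈ $12.0000 each)
After Jun 2: 538 on hand, pool $6,139.00 (≈ $11.4108 each)
After Jun 5: 740 on hand, pool $8,967.00 (≈ $12.1176 each)
After Jun 7: 1105 on hand, pool $14,442.00 (≈ $13.0697 each)
After Jun 8: 1258 on hand, pool $16,890.00 (≈ $13.4261 each)
After Jun 10: 1511 on hand, pool $21,191.00 (≈ $14.0245 each)
Jun 12, sell 1116: 1116/1511 × $21,191.00 → $15,651.32
After Jun 13: 626 on hand, pool $8,542.68 (≈ $13.6465 each)
Jun 14, sell 447: 447/626 × $8,542.68 → $6,099.96
After Jun 16: 444 on hand, pool $5,622.72 (≈ $12.6638 each)
Total COGS = $15,651.32 + $6,099.96 = $21,751.28
Ending inventory (cost pool remaining) = $5,622.72
Check: goods available $27,374.00 = COGS $21,751.28 + ending $5,622.72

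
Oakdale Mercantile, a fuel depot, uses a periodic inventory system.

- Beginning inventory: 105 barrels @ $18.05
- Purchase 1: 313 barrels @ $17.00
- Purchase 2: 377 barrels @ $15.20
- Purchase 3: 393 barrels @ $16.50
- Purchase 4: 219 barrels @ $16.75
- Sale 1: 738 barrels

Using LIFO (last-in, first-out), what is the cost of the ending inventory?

Sale 1 (738) [LIFO — newest first]: 219 @ $16.75 + 393 @ $16.50 + 126 @ $15.20 = $12,067.95
Ending inventory: 105 @ $18.05 + 313 @ $17.00 + 251 @ $15.20 = $11,031.45
Check: goods available $23,099.40 = COGS $12,067.95 + ending $11,031.45

Ending inventory = $11,031.45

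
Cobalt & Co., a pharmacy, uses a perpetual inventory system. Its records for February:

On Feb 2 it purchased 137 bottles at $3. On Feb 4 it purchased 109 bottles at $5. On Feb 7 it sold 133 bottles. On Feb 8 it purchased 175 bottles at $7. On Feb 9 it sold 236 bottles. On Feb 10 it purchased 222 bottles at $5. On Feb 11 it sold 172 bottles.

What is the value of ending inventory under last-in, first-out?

Ending inventory = $406

Feb 7, 133 sold [LIFO — newest first]: 109 @ $5 + 24 @ $3 = $617
Feb 9, 236 sold [LIFO — newest first]: 175 @ $7 + 61 @ $3 = $1,408
Feb 11, 172 sold [LIFO — newest first]: 172 @ $5 = $860
Total COGS = $617 + $1,408 + $860 = $2,885
Ending inventory: 52 @ $3 + 50 @ $5 = $406
Check: goods available $3,291 = COGS $2,885 + ending $406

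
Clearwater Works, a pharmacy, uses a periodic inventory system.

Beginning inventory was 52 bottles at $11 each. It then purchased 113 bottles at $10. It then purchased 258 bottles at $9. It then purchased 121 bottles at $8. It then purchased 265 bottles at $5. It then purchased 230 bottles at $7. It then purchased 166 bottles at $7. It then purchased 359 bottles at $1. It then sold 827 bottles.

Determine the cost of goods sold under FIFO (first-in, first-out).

Sale 1 (827) [FIFO — oldest first]: 52 @ $11 + 113 @ $10 + 258 @ $9 + 121 @ $8 + 265 @ $5 + 18 @ $7 = $6,443
Ending inventory: 212 @ $7 + 166 @ $7 + 359 @ $1 = $3,005

COGS = $6,443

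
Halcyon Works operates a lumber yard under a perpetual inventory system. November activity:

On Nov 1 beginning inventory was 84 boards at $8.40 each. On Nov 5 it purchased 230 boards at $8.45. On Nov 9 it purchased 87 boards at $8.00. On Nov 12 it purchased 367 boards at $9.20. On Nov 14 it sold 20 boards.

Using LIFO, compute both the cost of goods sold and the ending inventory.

Nov 14, 20 sold [LIFO — newest first]: 20 @ $9.20 = $184.00
Ending inventory: 84 @ $8.40 + 230 @ $8.45 + 87 @ $8.00 + 347 @ $9.20 = $6,537.50

COGS = $184.00; ending inventory = $6,537.50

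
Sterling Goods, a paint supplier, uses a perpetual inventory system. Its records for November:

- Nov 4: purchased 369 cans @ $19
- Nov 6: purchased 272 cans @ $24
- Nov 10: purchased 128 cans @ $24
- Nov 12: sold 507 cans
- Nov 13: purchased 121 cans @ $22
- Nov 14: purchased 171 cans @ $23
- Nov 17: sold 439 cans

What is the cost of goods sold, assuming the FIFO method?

Nov 12, 507 sold [FIFO — oldest first]: 369 @ $19 + 138 @ $24 = $10,323
Nov 17, 439 sold [FIFO — oldest first]: 134 @ $24 + 128 @ $24 + 121 @ $22 + 56 @ $23 = $10,238
Total COGS = $10,323 + $10,238 = $20,561
Ending inventory: 115 @ $23 = $2,645
Check: goods available $23,206 = COGS $20,561 + ending $2,645

COGS = $20,561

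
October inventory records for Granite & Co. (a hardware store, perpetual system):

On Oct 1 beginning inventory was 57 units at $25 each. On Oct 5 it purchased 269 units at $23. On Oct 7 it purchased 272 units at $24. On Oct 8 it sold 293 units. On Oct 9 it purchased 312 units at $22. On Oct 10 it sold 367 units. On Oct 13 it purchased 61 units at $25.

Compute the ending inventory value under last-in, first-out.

Oct 8, 293 sold [LIFO — newest first]: 272 @ $24 + 21 @ $23 = $7,011
Oct 10, 367 sold [LIFO — newest first]: 312 @ $22 + 55 @ $23 = $8,129
Total COGS = $7,011 + $8,129 = $15,140
Ending inventory: 57 @ $25 + 193 @ $23 + 61 @ $25 = $7,389
Check: goods available $22,529 = COGS $15,140 + ending $7,389

Ending inventory = $7,389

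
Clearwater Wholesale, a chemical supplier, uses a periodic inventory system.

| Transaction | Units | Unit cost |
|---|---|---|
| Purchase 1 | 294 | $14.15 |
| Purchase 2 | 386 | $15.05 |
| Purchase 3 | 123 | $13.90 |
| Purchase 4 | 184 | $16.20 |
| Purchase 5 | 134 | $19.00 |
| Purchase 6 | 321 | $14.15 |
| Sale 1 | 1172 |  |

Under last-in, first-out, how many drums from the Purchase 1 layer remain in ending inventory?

Sale 1 (1172) [LIFO — newest first]: 321 @ $14.15 + 134 @ $19.00 + 184 @ $16.20 + 123 @ $13.90 + 386 @ $15.05 + 24 @ $14.15 = $17,927.55
Ending inventory: 270 @ $14.15 = $3,820.50
Check: goods available $21,748.05 = COGS $17,927.55 + ending $3,820.50

270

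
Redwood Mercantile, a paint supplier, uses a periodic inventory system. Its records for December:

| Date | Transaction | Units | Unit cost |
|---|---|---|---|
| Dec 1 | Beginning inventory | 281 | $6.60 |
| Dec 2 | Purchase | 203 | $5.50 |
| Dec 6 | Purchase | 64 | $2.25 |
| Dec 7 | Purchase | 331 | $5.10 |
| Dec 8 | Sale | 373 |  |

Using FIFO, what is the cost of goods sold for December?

Dec 8, 373 sold [FIFO — oldest first]: 281 @ $6.60 + 92 @ $5.50 = $2,360.60
Ending inventory: 111 @ $5.50 + 64 @ $2.25 + 331 @ $5.10 = $2,442.60

COGS = $2,360.60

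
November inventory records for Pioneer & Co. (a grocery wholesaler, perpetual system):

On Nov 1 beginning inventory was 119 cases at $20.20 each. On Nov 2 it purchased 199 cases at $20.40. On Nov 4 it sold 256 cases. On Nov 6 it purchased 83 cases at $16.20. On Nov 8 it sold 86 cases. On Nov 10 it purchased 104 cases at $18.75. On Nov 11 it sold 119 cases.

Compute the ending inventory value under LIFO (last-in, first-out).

Nov 4, 256 sold [LIFO — newest first]: 199 @ $20.40 + 57 @ $20.20 = $5,211.00
Nov 8, 86 sold [LIFO — newest first]: 83 @ $16.20 + 3 @ $20.20 = $1,405.20
Nov 11, 119 sold [LIFO — newest first]: 104 @ $18.75 + 15 @ $20.20 = $2,253.00
Total COGS = $5,211.00 + $1,405.20 + $2,253.00 = $8,869.20
Ending inventory: 44 @ $20.20 = $888.80
Check: goods available $9,758.00 = COGS $8,869.20 + ending $888.80

Ending inventory = $888.80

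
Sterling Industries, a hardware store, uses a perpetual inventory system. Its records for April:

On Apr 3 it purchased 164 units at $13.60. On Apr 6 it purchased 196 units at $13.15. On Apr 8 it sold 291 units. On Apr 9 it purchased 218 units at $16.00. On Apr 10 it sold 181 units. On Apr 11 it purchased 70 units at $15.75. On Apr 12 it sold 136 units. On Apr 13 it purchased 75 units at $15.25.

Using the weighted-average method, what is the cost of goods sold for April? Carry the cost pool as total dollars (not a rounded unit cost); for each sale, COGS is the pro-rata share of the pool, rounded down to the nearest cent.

After Apr 3: 164 on hand, pool $2,230.40 (≈ $13.6000 each)
After Apr 6: 360 on hand, pool $4,807.80 (≈ $13.3550 each)
Apr 8, sell 291: 291/360 × $4,807.80 → $3,886.30
After Apr 9: 287 on hand, pool $4,409.50 (≈ $15.3641 each)
Apr 10, sell 181: 181/287 × $4,409.50 → $2,780.90
After Apr 11: 176 on hand, pool $2,731.10 (≈ $15.5176 each)
Apr 12, sell 136: 136/176 × $2,731.10 → $2,110.39
After Apr 13: 115 on hand, pool $1,764.46 (≈ $15.3431 each)
Total COGS = $3,886.30 + $2,780.90 + $2,110.39 = $8,777.59
Ending inventory (cost pool remaining) = $1,764.46

COGS = $8,777.59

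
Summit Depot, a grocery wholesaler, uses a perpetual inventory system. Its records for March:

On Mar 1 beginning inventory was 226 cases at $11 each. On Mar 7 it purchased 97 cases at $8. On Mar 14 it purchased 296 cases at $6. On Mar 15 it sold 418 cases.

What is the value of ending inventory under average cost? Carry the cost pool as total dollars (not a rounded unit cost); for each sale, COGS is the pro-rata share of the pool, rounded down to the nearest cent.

After Mar 1: 226 on hand, pool $2,486.00 (≈ $11.0000 each)
After Mar 7: 323 on hand, pool $3,262.00 (≈ $10.0991 each)
After Mar 14: 619 on hand, pool $5,038.00 (≈ $8.1389 each)
Mar 15, sell 418: 418/619 × $5,038.00 → $3,402.07
Ending inventory (cost pool remaining) = $1,635.93

Ending inventory = $1,635.93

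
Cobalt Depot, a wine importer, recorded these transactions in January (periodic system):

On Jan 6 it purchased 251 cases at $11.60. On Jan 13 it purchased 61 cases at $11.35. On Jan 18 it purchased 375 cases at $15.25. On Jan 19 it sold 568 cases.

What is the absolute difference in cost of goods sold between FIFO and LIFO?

FIFO COGS: 251 @ $11.60 + 61 @ $11.35 + 256 @ $15.25 = $7,507.95
LIFO COGS: 375 @ $15.25 + 61 @ $11.35 + 132 @ $11.60 = $7,942.30
Difference = |$7,507.95 − $7,942.30| = $434.35

$434.35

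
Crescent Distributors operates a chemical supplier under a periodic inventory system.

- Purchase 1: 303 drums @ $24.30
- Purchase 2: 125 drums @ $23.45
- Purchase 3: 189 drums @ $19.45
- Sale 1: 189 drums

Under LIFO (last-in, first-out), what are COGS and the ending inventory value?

Sale 1 (189) [LIFO — newest first]: 189 @ $19.45 = $3,676.05
Ending inventory: 303 @ $24.30 + 125 @ $23.45 = $10,294.15
Check: goods available $13,970.20 = COGS $3,676.05 + ending $10,294.15

COGS = $3,676.05; ending inventory = $10,294.15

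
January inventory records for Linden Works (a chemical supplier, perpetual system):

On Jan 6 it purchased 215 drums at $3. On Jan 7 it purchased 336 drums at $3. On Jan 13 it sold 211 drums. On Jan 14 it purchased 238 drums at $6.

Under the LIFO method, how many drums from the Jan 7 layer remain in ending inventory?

Jan 13, 211 sold [LIFO — newest first]: 211 @ $3 = $633
Ending inventory: 215 @ $3 + 125 @ $3 + 238 @ $6 = $2,448

125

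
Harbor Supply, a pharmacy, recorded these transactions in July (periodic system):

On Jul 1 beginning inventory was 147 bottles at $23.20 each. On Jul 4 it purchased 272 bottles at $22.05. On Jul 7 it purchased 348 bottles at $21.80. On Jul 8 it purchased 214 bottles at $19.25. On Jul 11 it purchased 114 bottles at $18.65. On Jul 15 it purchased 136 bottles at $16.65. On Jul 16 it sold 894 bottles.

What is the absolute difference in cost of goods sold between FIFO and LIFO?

FIFO COGS: 147 @ $23.20 + 272 @ $22.05 + 348 @ $21.80 + 127 @ $19.25 = $19,439.15
LIFO COGS: 136 @ $16.65 + 114 @ $18.65 + 214 @ $19.25 + 348 @ $21.80 + 82 @ $22.05 = $17,904.50
Difference = |$19,439.15 − $17,904.50| = $1,534.65

$1,534.65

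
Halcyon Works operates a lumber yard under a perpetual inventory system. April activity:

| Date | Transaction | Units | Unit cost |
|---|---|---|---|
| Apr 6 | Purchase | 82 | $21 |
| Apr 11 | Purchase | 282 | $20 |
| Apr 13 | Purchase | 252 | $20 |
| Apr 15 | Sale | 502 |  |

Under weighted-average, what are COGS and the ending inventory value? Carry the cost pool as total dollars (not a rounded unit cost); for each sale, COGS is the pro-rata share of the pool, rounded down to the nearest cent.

After Apr 6: 82 on hand, pool $1,722.00 (≈ $21.0000 each)
After Apr 11: 364 on hand, pool $7,362.00 (≈ $20.2253 each)
After Apr 13: 616 on hand, pool $12,402.00 (≈ $20.1331 each)
Apr 15, sell 502: 502/616 × $12,402.00 → $10,106.82
Ending inventory (cost pool remaining) = $2,295.18

COGS = $10,106.82; ending inventory = $2,295.18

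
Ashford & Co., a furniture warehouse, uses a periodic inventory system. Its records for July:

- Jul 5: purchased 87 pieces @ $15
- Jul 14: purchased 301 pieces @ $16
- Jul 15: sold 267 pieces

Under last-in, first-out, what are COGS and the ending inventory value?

Jul 15, 267 sold [LIFO — newest first]: 267 @ $16 = $4,272
Ending inventory: 87 @ $15 + 34 @ $16 = $1,849

COGS = $4,272; ending inventory = $1,849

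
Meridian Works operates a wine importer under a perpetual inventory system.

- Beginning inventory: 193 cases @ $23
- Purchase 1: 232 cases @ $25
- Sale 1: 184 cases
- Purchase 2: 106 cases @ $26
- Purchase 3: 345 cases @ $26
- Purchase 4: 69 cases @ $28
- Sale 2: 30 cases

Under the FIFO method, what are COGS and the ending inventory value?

Sale 1 (184) [FIFO — oldest first]: 184 @ $23 = $4,232
Sale 2 (30) [FIFO — oldest first]: 9 @ $23 + 21 @ $25 = $732
Total COGS = $4,232 + $732 = $4,964
Ending inventory: 211 @ $25 + 106 @ $26 + 345 @ $26 + 69 @ $28 = $18,933
Check: goods available $23,897 = COGS $4,964 + ending $18,933

COGS = $4,964; ending inventory = $18,933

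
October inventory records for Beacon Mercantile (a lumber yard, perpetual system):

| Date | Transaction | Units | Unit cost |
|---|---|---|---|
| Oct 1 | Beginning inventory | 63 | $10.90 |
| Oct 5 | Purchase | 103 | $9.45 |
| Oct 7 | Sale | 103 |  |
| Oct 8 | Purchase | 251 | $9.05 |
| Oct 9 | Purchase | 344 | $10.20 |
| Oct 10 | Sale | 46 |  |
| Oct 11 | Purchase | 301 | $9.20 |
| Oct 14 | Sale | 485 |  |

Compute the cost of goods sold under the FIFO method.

COGS = $6,145.00

Oct 7, 103 sold [FIFO — oldest first]: 63 @ $10.90 + 40 @ $9.45 = $1,064.70
Oct 10, 46 sold [FIFO — oldest first]: 46 @ $9.45 = $434.70
Oct 14, 485 sold [FIFO — oldest first]: 17 @ $9.45 + 251 @ $9.05 + 217 @ $10.20 = $4,645.60
Total COGS = $1,064.70 + $434.70 + $4,645.60 = $6,145.00
Ending inventory: 127 @ $10.20 + 301 @ $9.20 = $4,064.60
Check: goods available $10,209.60 = COGS $6,145.00 + ending $4,064.60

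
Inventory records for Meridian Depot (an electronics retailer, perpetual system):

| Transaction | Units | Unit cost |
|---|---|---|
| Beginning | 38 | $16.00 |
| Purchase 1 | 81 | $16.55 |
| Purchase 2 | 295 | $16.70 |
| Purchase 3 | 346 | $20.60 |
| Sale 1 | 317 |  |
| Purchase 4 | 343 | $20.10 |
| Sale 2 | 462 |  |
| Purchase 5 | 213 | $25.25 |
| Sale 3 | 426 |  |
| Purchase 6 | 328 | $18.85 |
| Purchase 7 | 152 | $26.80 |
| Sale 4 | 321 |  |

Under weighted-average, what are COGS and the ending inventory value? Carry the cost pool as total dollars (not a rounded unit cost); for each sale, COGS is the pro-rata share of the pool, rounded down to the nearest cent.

COGS = $30,751.95; ending inventory = $5,779.65

After Beginning: 38 on hand, pool $608.00 (≈ $16.0000 each)
After Purchase 1: 119 on hand, pool $1,948.55 (≈ $16.3744 each)
After Purchase 2: 414 on hand, pool $6,875.05 (≈ $16.6064 each)
After Purchase 3: 760 on hand, pool $14,002.65 (≈ $18.4245 each)
Sale 1, sell 317: 317/760 × $14,002.65 → $5,840.57
After Purchase 4: 786 on hand, pool $15,056.38 (≈ $19.1557 each)
Sale 2, sell 462: 462/786 × $15,056.38 → $8,849.93
After Purchase 5: 537 on hand, pool $11,584.70 (≈ $21.5730 each)
Sale 3, sell 426: 426/537 × $11,584.70 → $9,190.09
After Purchase 6: 439 on hand, pool $8,577.41 (≈ $19.5385 each)
After Purchase 7: 591 on hand, pool $12,651.01 (≈ $21.4061 each)
Sale 4, sell 321: 321/591 × $12,651.01 → $6,871.36
Total COGS = $5,840.57 + $8,849.93 + $9,190.09 + $6,871.36 = $30,751.95
Ending inventory (cost pool remaining) = $5,779.65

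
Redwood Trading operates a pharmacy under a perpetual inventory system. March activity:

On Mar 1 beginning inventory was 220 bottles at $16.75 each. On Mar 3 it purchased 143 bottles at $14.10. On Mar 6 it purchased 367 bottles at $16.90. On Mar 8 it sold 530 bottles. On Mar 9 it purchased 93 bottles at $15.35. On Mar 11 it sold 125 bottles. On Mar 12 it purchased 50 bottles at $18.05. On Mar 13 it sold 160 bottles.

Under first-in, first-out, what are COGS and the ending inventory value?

COGS = $13,208.35; ending inventory = $1,025.30

Mar 8, 530 sold [FIFO — oldest first]: 220 @ $16.75 + 143 @ $14.10 + 167 @ $16.90 = $8,523.60
Mar 11, 125 sold [FIFO — oldest first]: 125 @ $16.90 = $2,112.50
Mar 13, 160 sold [FIFO — oldest first]: 75 @ $16.90 + 85 @ $15.35 = $2,572.25
Total COGS = $8,523.60 + $2,112.50 + $2,572.25 = $13,208.35
Ending inventory: 8 @ $15.35 + 50 @ $18.05 = $1,025.30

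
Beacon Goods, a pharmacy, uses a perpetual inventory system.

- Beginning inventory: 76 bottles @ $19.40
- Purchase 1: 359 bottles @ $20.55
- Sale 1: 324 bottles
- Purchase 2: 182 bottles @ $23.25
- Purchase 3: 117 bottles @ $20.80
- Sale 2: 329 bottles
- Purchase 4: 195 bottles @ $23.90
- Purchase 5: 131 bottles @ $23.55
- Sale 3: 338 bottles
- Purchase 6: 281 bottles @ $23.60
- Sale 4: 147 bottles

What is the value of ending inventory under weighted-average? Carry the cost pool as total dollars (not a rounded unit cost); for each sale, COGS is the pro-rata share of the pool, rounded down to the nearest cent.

Ending inventory = $4,781.30

After Beginning: 76 on hand, pool $1,474.40 (≈ $19.4000 each)
After Purchase 1: 435 on hand, pool $8,851.85 (≈ $20.3491 each)
Sale 1, sell 324: 324/435 × $8,851.85 → $6,593.10
After Purchase 2: 293 on hand, pool $6,490.25 (≈ $22.1510 each)
After Purchase 3: 410 on hand, pool $8,923.85 (≈ $21.7655 each)
Sale 2, sell 329: 329/410 × $8,923.85 → $7,160.84
After Purchase 4: 276 on hand, pool $6,423.51 (≈ $23.2736 each)
After Purchase 5: 407 on hand, pool $9,508.56 (≈ $23.3626 each)
Sale 3, sell 338: 338/407 × $9,508.56 → $7,896.54
After Purchase 6: 350 on hand, pool $8,243.62 (≈ $23.5532 each)
Sale 4, sell 147: 147/350 × $8,243.62 → $3,462.32
Total COGS = $6,593.10 + $7,160.84 + $7,896.54 + $3,462.32 = $25,112.80
Ending inventory (cost pool remaining) = $4,781.30
Check: goods available $29,894.10 = COGS $25,112.80 + ending $4,781.30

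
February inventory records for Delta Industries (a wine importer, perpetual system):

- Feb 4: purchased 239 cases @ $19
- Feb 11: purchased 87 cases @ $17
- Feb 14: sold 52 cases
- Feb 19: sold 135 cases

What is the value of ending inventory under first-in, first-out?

Feb 14, 52 sold [FIFO — oldest first]: 52 @ $19 = $988
Feb 19, 135 sold [FIFO — oldest first]: 135 @ $19 = $2,565
Total COGS = $988 + $2,565 = $3,553
Ending inventory: 52 @ $19 + 87 @ $17 = $2,467

Ending inventory = $2,467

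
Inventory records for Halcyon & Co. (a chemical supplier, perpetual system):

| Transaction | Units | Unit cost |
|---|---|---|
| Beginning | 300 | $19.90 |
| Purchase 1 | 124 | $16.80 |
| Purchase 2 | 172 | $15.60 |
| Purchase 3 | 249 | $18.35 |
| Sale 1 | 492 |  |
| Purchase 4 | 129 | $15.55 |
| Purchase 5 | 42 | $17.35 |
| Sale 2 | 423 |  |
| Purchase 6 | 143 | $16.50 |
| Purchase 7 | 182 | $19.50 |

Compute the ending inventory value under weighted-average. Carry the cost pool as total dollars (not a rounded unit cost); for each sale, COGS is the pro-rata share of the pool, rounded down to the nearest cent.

After Beginning: 300 on hand, pool $5,970.00 (≈ $19.9000 each)
After Purchase 1: 424 on hand, pool $8,053.20 (≈ $18.9934 each)
After Purchase 2: 596 on hand, pool $10,736.40 (≈ $18.0141 each)
After Purchase 3: 845 on hand, pool $15,305.55 (≈ $18.1131 each)
Sale 1, sell 492: 492/845 × $15,305.55 → $8,911.63
After Purchase 4: 482 on hand, pool $8,399.87 (≈ $17.4271 each)
After Purchase 5: 524 on hand, pool $9,128.57 (≈ $17.4209 each)
Sale 2, sell 423: 423/524 × $9,128.57 → $7,369.05
After Purchase 6: 244 on hand, pool $4,119.02 (≈ $16.8812 each)
After Purchase 7: 426 on hand, pool $7,668.02 (≈ $18.0000 each)
Total COGS = $8,911.63 + $7,369.05 = $16,280.68
Ending inventory (cost pool remaining) = $7,668.02
Check: goods available $23,948.70 = COGS $16,280.68 + ending $7,668.02

Ending inventory = $7,668.02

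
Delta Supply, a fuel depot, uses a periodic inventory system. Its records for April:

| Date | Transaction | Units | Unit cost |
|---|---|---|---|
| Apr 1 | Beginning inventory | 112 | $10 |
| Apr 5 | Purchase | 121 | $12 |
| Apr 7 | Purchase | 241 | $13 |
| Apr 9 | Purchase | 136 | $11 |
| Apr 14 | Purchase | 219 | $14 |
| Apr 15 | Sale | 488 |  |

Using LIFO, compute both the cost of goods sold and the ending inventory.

COGS = $6,291; ending inventory = $3,976

Apr 15, 488 sold [LIFO — newest first]: 219 @ $14 + 136 @ $11 + 133 @ $13 = $6,291
Ending inventory: 112 @ $10 + 121 @ $12 + 108 @ $13 = $3,976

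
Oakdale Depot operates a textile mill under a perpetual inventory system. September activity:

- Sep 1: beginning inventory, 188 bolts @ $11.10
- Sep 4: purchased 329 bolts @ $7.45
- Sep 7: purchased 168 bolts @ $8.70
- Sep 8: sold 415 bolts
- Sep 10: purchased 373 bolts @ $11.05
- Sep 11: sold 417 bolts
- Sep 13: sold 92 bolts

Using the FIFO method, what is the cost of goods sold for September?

Sep 8, 415 sold [FIFO — oldest first]: 188 @ $11.10 + 227 @ $7.45 = $3,777.95
Sep 11, 417 sold [FIFO — oldest first]: 102 @ $7.45 + 168 @ $8.70 + 147 @ $11.05 = $3,845.85
Sep 13, 92 sold [FIFO — oldest first]: 92 @ $11.05 = $1,016.60
Total COGS = $3,777.95 + $3,845.85 + $1,016.60 = $8,640.40
Ending inventory: 134 @ $11.05 = $1,480.70
Check: goods available $10,121.10 = COGS $8,640.40 + ending $1,480.70

COGS = $8,640.40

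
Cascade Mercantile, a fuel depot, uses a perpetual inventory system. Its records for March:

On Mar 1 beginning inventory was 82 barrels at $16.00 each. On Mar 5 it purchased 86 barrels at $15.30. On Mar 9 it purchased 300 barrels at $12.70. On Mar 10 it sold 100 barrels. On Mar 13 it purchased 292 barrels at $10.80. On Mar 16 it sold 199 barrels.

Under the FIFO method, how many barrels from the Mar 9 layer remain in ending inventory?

Mar 10, 100 sold [FIFO — oldest first]: 82 @ $16.00 + 18 @ $15.30 = $1,587.40
Mar 16, 199 sold [FIFO — oldest first]: 68 @ $15.30 + 131 @ $12.70 = $2,704.10
Total COGS = $1,587.40 + $2,704.10 = $4,291.50
Ending inventory: 169 @ $12.70 + 292 @ $10.80 = $5,299.90

169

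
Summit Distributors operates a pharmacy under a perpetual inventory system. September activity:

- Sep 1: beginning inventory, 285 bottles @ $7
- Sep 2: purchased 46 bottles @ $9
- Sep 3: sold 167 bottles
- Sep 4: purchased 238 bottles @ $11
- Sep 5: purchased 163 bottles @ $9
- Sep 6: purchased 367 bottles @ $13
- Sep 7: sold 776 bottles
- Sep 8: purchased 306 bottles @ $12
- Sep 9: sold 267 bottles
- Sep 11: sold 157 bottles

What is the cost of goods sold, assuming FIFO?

Sep 3, 167 sold [FIFO — oldest first]: 167 @ $7 = $1,169
Sep 7, 776 sold [FIFO — oldest first]: 118 @ $7 + 46 @ $9 + 238 @ $11 + 163 @ $9 + 211 @ $13 = $8,068
Sep 9, 267 sold [FIFO — oldest first]: 156 @ $13 + 111 @ $12 = $3,360
Sep 11, 157 sold [FIFO — oldest first]: 157 @ $12 = $1,884
Total COGS = $1,169 + $8,068 + $3,360 + $1,884 = $14,481
Ending inventory: 38 @ $12 = $456
Check: goods available $14,937 = COGS $14,481 + ending $456

COGS = $14,481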